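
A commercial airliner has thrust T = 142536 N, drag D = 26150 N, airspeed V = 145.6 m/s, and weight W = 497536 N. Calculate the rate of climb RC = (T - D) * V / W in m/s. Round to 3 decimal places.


Step 1: Excess thrust = T - D = 142536 - 26150 = 116386 N
Step 2: Excess power = 116386 * 145.6 = 16945801.6 W
Step 3: RC = 16945801.6 / 497536 = 34.059 m/s

34.059


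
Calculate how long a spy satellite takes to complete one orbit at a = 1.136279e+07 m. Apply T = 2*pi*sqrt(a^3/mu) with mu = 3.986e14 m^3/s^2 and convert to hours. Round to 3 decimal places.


Step 1: a^3 / mu = 1.467084e+21 / 3.986e14 = 3.680592e+06
Step 2: sqrt(3.680592e+06) = 1918.4868 s
Step 3: T = 2*pi * 1918.4868 = 12054.21 s
Step 4: T in hours = 12054.21 / 3600 = 3.348 hours

3.348


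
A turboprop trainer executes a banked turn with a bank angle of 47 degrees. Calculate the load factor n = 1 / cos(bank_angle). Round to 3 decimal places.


Step 1: Convert 47 degrees to radians = 0.820305
Step 2: cos(47 deg) = 0.681998
Step 3: n = 1 / 0.681998 = 1.466

1.466


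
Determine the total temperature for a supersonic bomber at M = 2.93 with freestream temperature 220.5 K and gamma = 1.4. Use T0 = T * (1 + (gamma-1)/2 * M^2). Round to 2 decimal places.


Step 1: (gamma-1)/2 = 0.2
Step 2: M^2 = 8.5849
Step 3: 1 + 0.2 * 8.5849 = 2.71698
Step 4: T0 = 220.5 * 2.71698 = 599.09 K

599.09


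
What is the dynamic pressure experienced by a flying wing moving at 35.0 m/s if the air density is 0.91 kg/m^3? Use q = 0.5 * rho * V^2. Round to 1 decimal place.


Step 1: V^2 = 35.0^2 = 1225.0
Step 2: q = 0.5 * 0.91 * 1225.0
Step 3: q = 557.4 Pa

557.4


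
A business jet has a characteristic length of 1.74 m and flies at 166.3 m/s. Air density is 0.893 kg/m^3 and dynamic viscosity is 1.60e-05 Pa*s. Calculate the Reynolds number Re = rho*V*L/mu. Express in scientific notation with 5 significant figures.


Step 1: Numerator = rho * V * L = 0.893 * 166.3 * 1.74 = 258.400266
Step 2: Re = 258.400266 / 1.60e-05
Step 3: Re = 1.6150e+07

1.6150e+07


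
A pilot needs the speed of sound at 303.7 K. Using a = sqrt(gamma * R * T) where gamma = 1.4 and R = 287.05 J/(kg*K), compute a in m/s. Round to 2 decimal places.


Step 1: gamma * R * T = 1.4 * 287.05 * 303.7 = 122047.919
Step 2: a = sqrt(122047.919) = 349.35 m/s

349.35


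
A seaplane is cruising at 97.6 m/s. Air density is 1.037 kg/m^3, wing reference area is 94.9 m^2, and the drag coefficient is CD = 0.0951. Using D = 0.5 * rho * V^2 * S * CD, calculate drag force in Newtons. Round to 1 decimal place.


Step 1: Dynamic pressure q = 0.5 * 1.037 * 97.6^2 = 4939.1066 Pa
Step 2: Drag D = q * S * CD = 4939.1066 * 94.9 * 0.0951
Step 3: D = 44575.4 N

44575.4


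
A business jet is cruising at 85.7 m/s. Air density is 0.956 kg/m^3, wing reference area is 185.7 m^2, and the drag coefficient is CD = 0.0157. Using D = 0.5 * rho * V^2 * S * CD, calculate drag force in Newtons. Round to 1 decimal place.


Step 1: Dynamic pressure q = 0.5 * 0.956 * 85.7^2 = 3510.6662 Pa
Step 2: Drag D = q * S * CD = 3510.6662 * 185.7 * 0.0157
Step 3: D = 10235.3 N

10235.3


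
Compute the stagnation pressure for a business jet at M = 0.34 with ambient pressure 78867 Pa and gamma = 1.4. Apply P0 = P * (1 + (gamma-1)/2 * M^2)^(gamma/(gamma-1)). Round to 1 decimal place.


Step 1: (gamma-1)/2 * M^2 = 0.2 * 0.1156 = 0.02312
Step 2: 1 + 0.02312 = 1.02312
Step 3: Exponent gamma/(gamma-1) = 3.5
Step 4: P0 = 78867 * 1.02312^3.5 = 85435.5 Pa

85435.5


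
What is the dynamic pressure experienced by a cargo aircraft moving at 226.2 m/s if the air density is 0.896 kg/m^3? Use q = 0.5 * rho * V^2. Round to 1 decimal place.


Step 1: V^2 = 226.2^2 = 51166.44
Step 2: q = 0.5 * 0.896 * 51166.44
Step 3: q = 22922.6 Pa

22922.6


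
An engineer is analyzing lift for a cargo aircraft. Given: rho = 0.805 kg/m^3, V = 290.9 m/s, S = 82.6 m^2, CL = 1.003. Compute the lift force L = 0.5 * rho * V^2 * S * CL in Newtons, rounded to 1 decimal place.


Step 1: Calculate dynamic pressure q = 0.5 * 0.805 * 290.9^2 = 0.5 * 0.805 * 84622.81 = 34060.681 Pa
Step 2: Multiply by wing area and lift coefficient: L = 34060.681 * 82.6 * 1.003
Step 3: L = 2813412.2527 * 1.003 = 2821852.5 N

2821852.5


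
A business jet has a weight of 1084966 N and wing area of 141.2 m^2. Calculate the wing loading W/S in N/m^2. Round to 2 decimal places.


Step 1: Wing loading = W / S = 1084966 / 141.2
Step 2: Wing loading = 7683.90 N/m^2

7683.90


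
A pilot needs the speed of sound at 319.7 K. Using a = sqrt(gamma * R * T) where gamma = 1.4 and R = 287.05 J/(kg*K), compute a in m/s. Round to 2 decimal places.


Step 1: gamma * R * T = 1.4 * 287.05 * 319.7 = 128477.839
Step 2: a = sqrt(128477.839) = 358.44 m/s

358.44


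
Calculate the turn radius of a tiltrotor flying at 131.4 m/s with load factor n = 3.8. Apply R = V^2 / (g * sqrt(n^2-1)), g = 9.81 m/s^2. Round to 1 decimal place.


Step 1: V^2 = 131.4^2 = 17265.96
Step 2: n^2 - 1 = 3.8^2 - 1 = 13.44
Step 3: sqrt(13.44) = 3.666061
Step 4: R = 17265.96 / (9.81 * 3.666061) = 480.1 m

480.1


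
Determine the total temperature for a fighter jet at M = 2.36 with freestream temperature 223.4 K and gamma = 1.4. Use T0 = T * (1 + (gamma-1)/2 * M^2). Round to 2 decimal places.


Step 1: (gamma-1)/2 = 0.2
Step 2: M^2 = 5.5696
Step 3: 1 + 0.2 * 5.5696 = 2.11392
Step 4: T0 = 223.4 * 2.11392 = 472.25 K

472.25


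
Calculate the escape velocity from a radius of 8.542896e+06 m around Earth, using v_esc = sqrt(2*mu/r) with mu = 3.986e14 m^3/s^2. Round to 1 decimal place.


Step 1: 2*mu/r = 2 * 3.986e14 / 8.542896e+06 = 93317301.2992
Step 2: v_esc = sqrt(93317301.2992) = 9660.1 m/s

9660.1


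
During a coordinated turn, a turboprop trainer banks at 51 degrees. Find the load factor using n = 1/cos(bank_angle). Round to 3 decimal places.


Step 1: Convert 51 degrees to radians = 0.890118
Step 2: cos(51 deg) = 0.62932
Step 3: n = 1 / 0.62932 = 1.589

1.589


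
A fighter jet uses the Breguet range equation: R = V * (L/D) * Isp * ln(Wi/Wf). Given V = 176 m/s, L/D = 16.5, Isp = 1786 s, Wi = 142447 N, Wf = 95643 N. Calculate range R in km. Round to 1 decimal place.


Step 1: Coefficient = V * (L/D) * Isp = 176 * 16.5 * 1786 = 5186544.0 m
Step 2: Wi/Wf = 142447 / 95643 = 1.489361
Step 3: ln(1.489361) = 0.398347
Step 4: R = 5186544.0 * 0.398347 = 2066046.8 m = 2066.0 km

2066.0


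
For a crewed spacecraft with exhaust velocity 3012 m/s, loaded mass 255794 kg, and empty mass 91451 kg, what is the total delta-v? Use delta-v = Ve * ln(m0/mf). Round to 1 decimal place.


Step 1: Mass ratio m0/mf = 255794 / 91451 = 2.797061
Step 2: ln(2.797061) = 1.028569
Step 3: delta-v = 3012 * 1.028569 = 3098.1 m/s

3098.1


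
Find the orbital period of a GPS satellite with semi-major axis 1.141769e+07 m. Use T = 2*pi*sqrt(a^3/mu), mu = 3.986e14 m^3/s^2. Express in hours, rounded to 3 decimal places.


Step 1: a^3 / mu = 1.488452e+21 / 3.986e14 = 3.734199e+06
Step 2: sqrt(3.734199e+06) = 1932.4075 s
Step 3: T = 2*pi * 1932.4075 = 12141.67 s
Step 4: T in hours = 12141.67 / 3600 = 3.373 hours

3.373


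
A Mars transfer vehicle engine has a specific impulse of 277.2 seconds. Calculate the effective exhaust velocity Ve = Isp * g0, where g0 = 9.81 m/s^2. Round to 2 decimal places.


Step 1: Ve = Isp * g0 = 277.2 * 9.81
Step 2: Ve = 2719.33 m/s

2719.33


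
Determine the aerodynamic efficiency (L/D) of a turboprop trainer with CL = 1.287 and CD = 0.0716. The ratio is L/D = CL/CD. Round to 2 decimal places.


Step 1: L/D = CL / CD = 1.287 / 0.0716
Step 2: L/D = 17.97

17.97


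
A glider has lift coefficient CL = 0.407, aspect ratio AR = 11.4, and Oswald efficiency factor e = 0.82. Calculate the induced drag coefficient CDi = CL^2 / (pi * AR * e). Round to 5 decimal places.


Step 1: CL^2 = 0.407^2 = 0.165649
Step 2: pi * AR * e = 3.14159 * 11.4 * 0.82 = 29.367608
Step 3: CDi = 0.165649 / 29.367608 = 0.00564

0.00564


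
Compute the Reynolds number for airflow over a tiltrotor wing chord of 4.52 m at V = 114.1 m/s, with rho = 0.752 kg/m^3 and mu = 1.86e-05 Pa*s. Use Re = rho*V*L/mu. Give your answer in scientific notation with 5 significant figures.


Step 1: Numerator = rho * V * L = 0.752 * 114.1 * 4.52 = 387.830464
Step 2: Re = 387.830464 / 1.86e-05
Step 3: Re = 2.0851e+07

2.0851e+07


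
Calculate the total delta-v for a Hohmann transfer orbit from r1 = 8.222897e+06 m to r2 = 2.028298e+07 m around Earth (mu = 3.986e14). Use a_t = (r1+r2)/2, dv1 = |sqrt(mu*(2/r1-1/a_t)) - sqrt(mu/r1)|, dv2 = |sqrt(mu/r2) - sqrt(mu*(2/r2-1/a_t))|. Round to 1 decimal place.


Step 1: Transfer semi-major axis a_t = (8.222897e+06 + 2.028298e+07) / 2 = 1.425294e+07 m
Step 2: v1 (circular at r1) = sqrt(mu/r1) = 6962.36 m/s
Step 3: v_t1 = sqrt(mu*(2/r1 - 1/a_t)) = 8305.58 m/s
Step 4: dv1 = |8305.58 - 6962.36| = 1343.22 m/s
Step 5: v2 (circular at r2) = 4433.05 m/s, v_t2 = 3367.15 m/s
Step 6: dv2 = |4433.05 - 3367.15| = 1065.9 m/s
Step 7: Total delta-v = 1343.22 + 1065.9 = 2409.1 m/s

2409.1


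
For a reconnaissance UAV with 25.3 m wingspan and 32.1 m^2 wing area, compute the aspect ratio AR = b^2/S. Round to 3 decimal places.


Step 1: b^2 = 25.3^2 = 640.09
Step 2: AR = 640.09 / 32.1 = 19.940

19.940


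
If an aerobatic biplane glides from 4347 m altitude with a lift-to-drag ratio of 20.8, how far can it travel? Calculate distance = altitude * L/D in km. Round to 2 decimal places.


Step 1: Glide distance = altitude * L/D = 4347 * 20.8 = 90417.6 m
Step 2: Convert to km: 90417.6 / 1000 = 90.42 km

90.42


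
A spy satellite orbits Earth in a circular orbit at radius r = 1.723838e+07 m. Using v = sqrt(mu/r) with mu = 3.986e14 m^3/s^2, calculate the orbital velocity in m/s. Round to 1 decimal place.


Step 1: mu / r = 3.986e14 / 1.723838e+07 = 23122822.4462
Step 2: v = sqrt(23122822.4462) = 4808.6 m/s

4808.6


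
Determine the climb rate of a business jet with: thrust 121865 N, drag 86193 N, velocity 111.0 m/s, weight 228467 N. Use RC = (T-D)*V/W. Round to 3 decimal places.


Step 1: Excess thrust = T - D = 121865 - 86193 = 35672 N
Step 2: Excess power = 35672 * 111.0 = 3959592.0 W
Step 3: RC = 3959592.0 / 228467 = 17.331 m/s

17.331


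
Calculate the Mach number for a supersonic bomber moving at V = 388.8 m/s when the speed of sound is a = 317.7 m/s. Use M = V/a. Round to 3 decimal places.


Step 1: M = V / a = 388.8 / 317.7
Step 2: M = 1.224

1.224


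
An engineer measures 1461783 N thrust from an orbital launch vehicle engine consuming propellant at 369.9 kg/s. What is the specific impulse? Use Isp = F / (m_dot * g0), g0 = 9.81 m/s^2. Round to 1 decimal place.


Step 1: m_dot * g0 = 369.9 * 9.81 = 3628.72
Step 2: Isp = 1461783 / 3628.72 = 402.8 s

402.8


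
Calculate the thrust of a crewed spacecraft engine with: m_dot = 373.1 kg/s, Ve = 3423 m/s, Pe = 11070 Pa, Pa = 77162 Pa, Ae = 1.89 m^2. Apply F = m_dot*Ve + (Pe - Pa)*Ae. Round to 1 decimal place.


Step 1: Momentum thrust = m_dot * Ve = 373.1 * 3423 = 1277121.3 N
Step 2: Pressure thrust = (Pe - Pa) * Ae = (11070 - 77162) * 1.89 = -124913.88 N
Step 3: Total thrust F = 1277121.3 + -124913.88 = 1152207.4 N

1152207.4


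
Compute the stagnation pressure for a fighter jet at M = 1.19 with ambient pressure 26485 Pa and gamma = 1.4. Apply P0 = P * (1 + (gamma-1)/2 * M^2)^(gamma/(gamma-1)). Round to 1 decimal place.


Step 1: (gamma-1)/2 * M^2 = 0.2 * 1.4161 = 0.28322
Step 2: 1 + 0.28322 = 1.28322
Step 3: Exponent gamma/(gamma-1) = 3.5
Step 4: P0 = 26485 * 1.28322^3.5 = 63394.8 Pa

63394.8


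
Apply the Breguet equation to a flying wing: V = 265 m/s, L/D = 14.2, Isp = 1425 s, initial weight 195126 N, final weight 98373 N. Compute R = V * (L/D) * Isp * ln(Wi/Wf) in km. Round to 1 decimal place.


Step 1: Coefficient = V * (L/D) * Isp = 265 * 14.2 * 1425 = 5362275.0 m
Step 2: Wi/Wf = 195126 / 98373 = 1.983532
Step 3: ln(1.983532) = 0.684879
Step 4: R = 5362275.0 * 0.684879 = 3672510.2 m = 3672.5 km

3672.5


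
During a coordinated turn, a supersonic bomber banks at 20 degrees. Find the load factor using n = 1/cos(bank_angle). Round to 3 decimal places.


Step 1: Convert 20 degrees to radians = 0.349066
Step 2: cos(20 deg) = 0.939693
Step 3: n = 1 / 0.939693 = 1.064

1.064


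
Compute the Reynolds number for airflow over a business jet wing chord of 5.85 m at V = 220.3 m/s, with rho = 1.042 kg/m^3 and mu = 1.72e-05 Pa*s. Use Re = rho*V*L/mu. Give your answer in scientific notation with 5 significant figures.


Step 1: Numerator = rho * V * L = 1.042 * 220.3 * 5.85 = 1342.88271
Step 2: Re = 1342.88271 / 1.72e-05
Step 3: Re = 7.8075e+07

7.8075e+07


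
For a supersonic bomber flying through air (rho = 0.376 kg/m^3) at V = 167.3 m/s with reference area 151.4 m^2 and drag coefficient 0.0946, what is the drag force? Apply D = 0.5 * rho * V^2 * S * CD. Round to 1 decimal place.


Step 1: Dynamic pressure q = 0.5 * 0.376 * 167.3^2 = 5261.9865 Pa
Step 2: Drag D = q * S * CD = 5261.9865 * 151.4 * 0.0946
Step 3: D = 75364.5 N

75364.5


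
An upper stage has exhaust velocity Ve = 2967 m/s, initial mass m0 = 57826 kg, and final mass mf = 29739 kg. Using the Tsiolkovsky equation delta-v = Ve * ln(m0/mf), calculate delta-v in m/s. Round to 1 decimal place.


Step 1: Mass ratio m0/mf = 57826 / 29739 = 1.94445
Step 2: ln(1.94445) = 0.664979
Step 3: delta-v = 2967 * 0.664979 = 1973.0 m/s

1973.0


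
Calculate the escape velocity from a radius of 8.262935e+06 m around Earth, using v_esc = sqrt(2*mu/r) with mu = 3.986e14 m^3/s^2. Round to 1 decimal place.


Step 1: 2*mu/r = 2 * 3.986e14 / 8.262935e+06 = 96479035.5969
Step 2: v_esc = sqrt(96479035.5969) = 9822.4 m/s

9822.4


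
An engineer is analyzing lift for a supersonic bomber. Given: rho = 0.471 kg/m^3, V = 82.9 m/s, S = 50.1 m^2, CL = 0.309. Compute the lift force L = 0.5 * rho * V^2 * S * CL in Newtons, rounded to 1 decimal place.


Step 1: Calculate dynamic pressure q = 0.5 * 0.471 * 82.9^2 = 0.5 * 0.471 * 6872.41 = 1618.4526 Pa
Step 2: Multiply by wing area and lift coefficient: L = 1618.4526 * 50.1 * 0.309
Step 3: L = 81084.473 * 0.309 = 25055.1 N

25055.1


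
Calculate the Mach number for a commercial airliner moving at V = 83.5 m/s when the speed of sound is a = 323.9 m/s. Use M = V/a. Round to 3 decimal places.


Step 1: M = V / a = 83.5 / 323.9
Step 2: M = 0.258

0.258


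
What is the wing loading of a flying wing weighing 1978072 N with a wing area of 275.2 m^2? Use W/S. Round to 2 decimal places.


Step 1: Wing loading = W / S = 1978072 / 275.2
Step 2: Wing loading = 7187.76 N/m^2

7187.76


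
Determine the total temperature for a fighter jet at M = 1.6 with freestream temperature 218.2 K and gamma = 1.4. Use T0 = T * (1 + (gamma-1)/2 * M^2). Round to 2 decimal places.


Step 1: (gamma-1)/2 = 0.2
Step 2: M^2 = 2.56
Step 3: 1 + 0.2 * 2.56 = 1.512
Step 4: T0 = 218.2 * 1.512 = 329.92 K

329.92


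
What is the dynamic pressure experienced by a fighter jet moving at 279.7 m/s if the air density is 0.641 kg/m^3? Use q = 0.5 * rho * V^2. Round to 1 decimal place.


Step 1: V^2 = 279.7^2 = 78232.09
Step 2: q = 0.5 * 0.641 * 78232.09
Step 3: q = 25073.4 Pa

25073.4


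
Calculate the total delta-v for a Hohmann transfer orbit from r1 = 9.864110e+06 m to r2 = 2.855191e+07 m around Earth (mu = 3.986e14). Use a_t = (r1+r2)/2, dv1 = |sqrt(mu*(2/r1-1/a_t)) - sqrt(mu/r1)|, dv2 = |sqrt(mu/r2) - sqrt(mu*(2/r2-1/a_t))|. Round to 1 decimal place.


Step 1: Transfer semi-major axis a_t = (9.864110e+06 + 2.855191e+07) / 2 = 1.920801e+07 m
Step 2: v1 (circular at r1) = sqrt(mu/r1) = 6356.82 m/s
Step 3: v_t1 = sqrt(mu*(2/r1 - 1/a_t)) = 7750.26 m/s
Step 4: dv1 = |7750.26 - 6356.82| = 1393.44 m/s
Step 5: v2 (circular at r2) = 3736.38 m/s, v_t2 = 2677.56 m/s
Step 6: dv2 = |3736.38 - 2677.56| = 1058.82 m/s
Step 7: Total delta-v = 1393.44 + 1058.82 = 2452.3 m/s

2452.3


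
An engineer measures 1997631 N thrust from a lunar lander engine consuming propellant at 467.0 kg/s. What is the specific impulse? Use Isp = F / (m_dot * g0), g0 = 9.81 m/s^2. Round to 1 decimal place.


Step 1: m_dot * g0 = 467.0 * 9.81 = 4581.27
Step 2: Isp = 1997631 / 4581.27 = 436.0 s

436.0


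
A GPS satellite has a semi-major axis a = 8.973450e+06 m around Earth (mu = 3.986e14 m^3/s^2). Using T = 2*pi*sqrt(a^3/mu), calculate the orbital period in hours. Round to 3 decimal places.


Step 1: a^3 / mu = 7.225674e+20 / 3.986e14 = 1.812763e+06
Step 2: sqrt(1.812763e+06) = 1346.3889 s
Step 3: T = 2*pi * 1346.3889 = 8459.61 s
Step 4: T in hours = 8459.61 / 3600 = 2.350 hours

2.350


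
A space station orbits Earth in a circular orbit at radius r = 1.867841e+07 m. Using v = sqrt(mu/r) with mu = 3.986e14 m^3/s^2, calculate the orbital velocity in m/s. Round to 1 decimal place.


Step 1: mu / r = 3.986e14 / 1.867841e+07 = 21340146.1902
Step 2: v = sqrt(21340146.1902) = 4619.5 m/s

4619.5


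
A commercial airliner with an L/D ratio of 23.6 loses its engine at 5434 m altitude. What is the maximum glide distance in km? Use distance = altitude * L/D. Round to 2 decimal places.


Step 1: Glide distance = altitude * L/D = 5434 * 23.6 = 128242.4 m
Step 2: Convert to km: 128242.4 / 1000 = 128.24 km

128.24


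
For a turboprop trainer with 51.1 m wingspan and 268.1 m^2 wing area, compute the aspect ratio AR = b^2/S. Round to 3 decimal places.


Step 1: b^2 = 51.1^2 = 2611.21
Step 2: AR = 2611.21 / 268.1 = 9.740

9.740


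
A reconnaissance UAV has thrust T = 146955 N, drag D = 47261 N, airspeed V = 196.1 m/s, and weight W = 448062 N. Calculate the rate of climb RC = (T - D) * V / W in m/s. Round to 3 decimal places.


Step 1: Excess thrust = T - D = 146955 - 47261 = 99694 N
Step 2: Excess power = 99694 * 196.1 = 19549993.4 W
Step 3: RC = 19549993.4 / 448062 = 43.632 m/s

43.632


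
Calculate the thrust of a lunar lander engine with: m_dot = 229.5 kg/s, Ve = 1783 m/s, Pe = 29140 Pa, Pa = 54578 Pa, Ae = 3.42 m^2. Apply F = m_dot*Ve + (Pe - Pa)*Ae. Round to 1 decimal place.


Step 1: Momentum thrust = m_dot * Ve = 229.5 * 1783 = 409198.5 N
Step 2: Pressure thrust = (Pe - Pa) * Ae = (29140 - 54578) * 3.42 = -86997.96 N
Step 3: Total thrust F = 409198.5 + -86997.96 = 322200.5 N

322200.5


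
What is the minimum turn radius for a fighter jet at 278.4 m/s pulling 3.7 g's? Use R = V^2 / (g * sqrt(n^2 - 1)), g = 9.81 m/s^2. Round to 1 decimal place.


Step 1: V^2 = 278.4^2 = 77506.56
Step 2: n^2 - 1 = 3.7^2 - 1 = 12.69
Step 3: sqrt(12.69) = 3.562303
Step 4: R = 77506.56 / (9.81 * 3.562303) = 2217.9 m

2217.9


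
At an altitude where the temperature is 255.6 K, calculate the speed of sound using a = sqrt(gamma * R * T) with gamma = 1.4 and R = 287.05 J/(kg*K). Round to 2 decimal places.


Step 1: gamma * R * T = 1.4 * 287.05 * 255.6 = 102717.972
Step 2: a = sqrt(102717.972) = 320.50 m/s

320.50


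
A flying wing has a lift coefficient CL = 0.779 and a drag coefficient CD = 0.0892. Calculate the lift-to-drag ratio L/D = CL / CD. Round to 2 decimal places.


Step 1: L/D = CL / CD = 0.779 / 0.0892
Step 2: L/D = 8.73

8.73


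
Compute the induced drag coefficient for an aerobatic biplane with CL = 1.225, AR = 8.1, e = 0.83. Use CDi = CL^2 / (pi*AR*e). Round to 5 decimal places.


Step 1: CL^2 = 1.225^2 = 1.500625
Step 2: pi * AR * e = 3.14159 * 8.1 * 0.83 = 21.120927
Step 3: CDi = 1.500625 / 21.120927 = 0.07105

0.07105


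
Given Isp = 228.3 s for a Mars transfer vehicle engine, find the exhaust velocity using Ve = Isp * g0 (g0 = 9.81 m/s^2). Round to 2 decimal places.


Step 1: Ve = Isp * g0 = 228.3 * 9.81
Step 2: Ve = 2239.62 m/s

2239.62


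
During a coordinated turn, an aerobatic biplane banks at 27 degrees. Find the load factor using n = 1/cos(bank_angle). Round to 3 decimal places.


Step 1: Convert 27 degrees to radians = 0.471239
Step 2: cos(27 deg) = 0.891007
Step 3: n = 1 / 0.891007 = 1.122

1.122


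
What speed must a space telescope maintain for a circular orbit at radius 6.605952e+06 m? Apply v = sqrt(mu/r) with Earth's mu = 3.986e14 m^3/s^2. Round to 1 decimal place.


Step 1: mu / r = 3.986e14 / 6.605952e+06 = 60339524.114
Step 2: v = sqrt(60339524.114) = 7767.9 m/s

7767.9


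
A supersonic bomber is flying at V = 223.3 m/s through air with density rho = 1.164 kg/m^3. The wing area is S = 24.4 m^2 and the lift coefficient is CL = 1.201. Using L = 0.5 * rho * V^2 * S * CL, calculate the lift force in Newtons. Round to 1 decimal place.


Step 1: Calculate dynamic pressure q = 0.5 * 1.164 * 223.3^2 = 0.5 * 1.164 * 49862.89 = 29020.202 Pa
Step 2: Multiply by wing area and lift coefficient: L = 29020.202 * 24.4 * 1.201
Step 3: L = 708092.9283 * 1.201 = 850419.6 N

850419.6


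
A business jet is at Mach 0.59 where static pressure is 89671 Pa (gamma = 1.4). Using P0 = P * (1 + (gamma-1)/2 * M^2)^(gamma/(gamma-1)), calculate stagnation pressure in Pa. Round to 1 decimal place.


Step 1: (gamma-1)/2 * M^2 = 0.2 * 0.3481 = 0.06962
Step 2: 1 + 0.06962 = 1.06962
Step 3: Exponent gamma/(gamma-1) = 3.5
Step 4: P0 = 89671 * 1.06962^3.5 = 113489.4 Pa

113489.4


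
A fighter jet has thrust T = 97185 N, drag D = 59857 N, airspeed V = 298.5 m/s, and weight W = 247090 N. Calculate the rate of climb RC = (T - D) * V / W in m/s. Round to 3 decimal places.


Step 1: Excess thrust = T - D = 97185 - 59857 = 37328 N
Step 2: Excess power = 37328 * 298.5 = 11142408.0 W
Step 3: RC = 11142408.0 / 247090 = 45.095 m/s

45.095


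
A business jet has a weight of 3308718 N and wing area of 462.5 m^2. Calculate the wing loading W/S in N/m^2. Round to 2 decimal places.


Step 1: Wing loading = W / S = 3308718 / 462.5
Step 2: Wing loading = 7153.98 N/m^2

7153.98


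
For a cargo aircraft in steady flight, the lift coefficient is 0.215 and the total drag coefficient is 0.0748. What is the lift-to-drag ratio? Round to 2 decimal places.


Step 1: L/D = CL / CD = 0.215 / 0.0748
Step 2: L/D = 2.87

2.87


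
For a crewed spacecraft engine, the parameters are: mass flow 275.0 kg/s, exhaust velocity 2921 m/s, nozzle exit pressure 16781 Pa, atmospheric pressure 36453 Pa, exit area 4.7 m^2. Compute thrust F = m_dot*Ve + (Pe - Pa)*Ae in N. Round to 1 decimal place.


Step 1: Momentum thrust = m_dot * Ve = 275.0 * 2921 = 803275.0 N
Step 2: Pressure thrust = (Pe - Pa) * Ae = (16781 - 36453) * 4.7 = -92458.4 N
Step 3: Total thrust F = 803275.0 + -92458.4 = 710816.6 N

710816.6


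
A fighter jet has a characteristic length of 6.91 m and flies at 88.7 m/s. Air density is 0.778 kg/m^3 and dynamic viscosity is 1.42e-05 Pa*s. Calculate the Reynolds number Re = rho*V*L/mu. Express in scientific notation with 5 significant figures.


Step 1: Numerator = rho * V * L = 0.778 * 88.7 * 6.91 = 476.849426
Step 2: Re = 476.849426 / 1.42e-05
Step 3: Re = 3.3581e+07

3.3581e+07


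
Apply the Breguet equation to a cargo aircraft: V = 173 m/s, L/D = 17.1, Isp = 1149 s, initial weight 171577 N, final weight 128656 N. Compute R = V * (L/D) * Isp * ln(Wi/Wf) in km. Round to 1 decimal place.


Step 1: Coefficient = V * (L/D) * Isp = 173 * 17.1 * 1149 = 3399086.7 m
Step 2: Wi/Wf = 171577 / 128656 = 1.333611
Step 3: ln(1.333611) = 0.28789
Step 4: R = 3399086.7 * 0.28789 = 978563.0 m = 978.6 km

978.6


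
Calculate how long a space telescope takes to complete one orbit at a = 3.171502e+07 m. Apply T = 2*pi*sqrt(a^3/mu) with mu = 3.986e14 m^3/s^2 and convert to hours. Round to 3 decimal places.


Step 1: a^3 / mu = 3.190031e+22 / 3.986e14 = 8.003090e+07
Step 2: sqrt(8.003090e+07) = 8945.9988 s
Step 3: T = 2*pi * 8945.9988 = 56209.37 s
Step 4: T in hours = 56209.37 / 3600 = 15.614 hours

15.614


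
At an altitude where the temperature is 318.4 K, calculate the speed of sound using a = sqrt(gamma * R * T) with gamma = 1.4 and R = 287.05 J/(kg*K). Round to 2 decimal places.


Step 1: gamma * R * T = 1.4 * 287.05 * 318.4 = 127955.408
Step 2: a = sqrt(127955.408) = 357.71 m/s

357.71


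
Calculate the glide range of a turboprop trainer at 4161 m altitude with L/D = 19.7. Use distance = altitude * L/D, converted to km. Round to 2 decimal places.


Step 1: Glide distance = altitude * L/D = 4161 * 19.7 = 81971.7 m
Step 2: Convert to km: 81971.7 / 1000 = 81.97 km

81.97


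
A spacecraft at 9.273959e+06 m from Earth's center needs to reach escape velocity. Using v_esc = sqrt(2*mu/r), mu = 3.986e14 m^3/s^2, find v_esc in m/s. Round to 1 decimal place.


Step 1: 2*mu/r = 2 * 3.986e14 / 9.273959e+06 = 85961130.5161
Step 2: v_esc = sqrt(85961130.5161) = 9271.5 m/s

9271.5


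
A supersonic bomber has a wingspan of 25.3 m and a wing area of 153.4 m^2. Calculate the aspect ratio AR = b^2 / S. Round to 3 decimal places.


Step 1: b^2 = 25.3^2 = 640.09
Step 2: AR = 640.09 / 153.4 = 4.173

4.173


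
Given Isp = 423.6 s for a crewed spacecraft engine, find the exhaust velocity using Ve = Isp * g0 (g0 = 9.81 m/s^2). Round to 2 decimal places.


Step 1: Ve = Isp * g0 = 423.6 * 9.81
Step 2: Ve = 4155.52 m/s

4155.52


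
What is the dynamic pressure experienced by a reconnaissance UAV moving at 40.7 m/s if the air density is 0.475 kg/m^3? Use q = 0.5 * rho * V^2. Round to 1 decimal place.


Step 1: V^2 = 40.7^2 = 1656.49
Step 2: q = 0.5 * 0.475 * 1656.49
Step 3: q = 393.4 Pa

393.4


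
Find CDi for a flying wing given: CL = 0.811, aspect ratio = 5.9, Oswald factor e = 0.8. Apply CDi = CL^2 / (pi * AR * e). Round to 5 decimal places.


Step 1: CL^2 = 0.811^2 = 0.657721
Step 2: pi * AR * e = 3.14159 * 5.9 * 0.8 = 14.828317
Step 3: CDi = 0.657721 / 14.828317 = 0.04436

0.04436


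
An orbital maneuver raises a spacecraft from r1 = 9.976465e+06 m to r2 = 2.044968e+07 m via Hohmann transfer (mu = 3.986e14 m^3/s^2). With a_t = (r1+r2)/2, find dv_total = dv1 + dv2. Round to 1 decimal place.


Step 1: Transfer semi-major axis a_t = (9.976465e+06 + 2.044968e+07) / 2 = 1.521307e+07 m
Step 2: v1 (circular at r1) = sqrt(mu/r1) = 6320.92 m/s
Step 3: v_t1 = sqrt(mu*(2/r1 - 1/a_t)) = 7328.5 m/s
Step 4: dv1 = |7328.5 - 6320.92| = 1007.58 m/s
Step 5: v2 (circular at r2) = 4414.95 m/s, v_t2 = 3575.24 m/s
Step 6: dv2 = |4414.95 - 3575.24| = 839.71 m/s
Step 7: Total delta-v = 1007.58 + 839.71 = 1847.3 m/s

1847.3


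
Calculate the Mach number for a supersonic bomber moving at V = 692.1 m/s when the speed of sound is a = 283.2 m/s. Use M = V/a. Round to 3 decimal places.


Step 1: M = V / a = 692.1 / 283.2
Step 2: M = 2.444

2.444


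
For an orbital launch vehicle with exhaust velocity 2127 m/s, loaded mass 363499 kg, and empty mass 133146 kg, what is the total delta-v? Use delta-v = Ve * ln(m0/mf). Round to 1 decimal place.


Step 1: Mass ratio m0/mf = 363499 / 133146 = 2.730078
Step 2: ln(2.730078) = 1.00433
Step 3: delta-v = 2127 * 1.00433 = 2136.2 m/s

2136.2


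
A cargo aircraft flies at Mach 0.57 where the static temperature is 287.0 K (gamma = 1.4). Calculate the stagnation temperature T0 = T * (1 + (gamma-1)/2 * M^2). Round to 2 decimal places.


Step 1: (gamma-1)/2 = 0.2
Step 2: M^2 = 0.3249
Step 3: 1 + 0.2 * 0.3249 = 1.06498
Step 4: T0 = 287.0 * 1.06498 = 305.65 K

305.65


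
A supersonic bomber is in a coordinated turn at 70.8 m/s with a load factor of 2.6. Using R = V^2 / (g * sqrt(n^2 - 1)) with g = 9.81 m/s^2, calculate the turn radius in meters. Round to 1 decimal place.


Step 1: V^2 = 70.8^2 = 5012.64
Step 2: n^2 - 1 = 2.6^2 - 1 = 5.76
Step 3: sqrt(5.76) = 2.4
Step 4: R = 5012.64 / (9.81 * 2.4) = 212.9 m

212.9


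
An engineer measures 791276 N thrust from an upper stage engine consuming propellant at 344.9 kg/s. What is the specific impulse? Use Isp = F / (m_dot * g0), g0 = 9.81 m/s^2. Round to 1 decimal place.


Step 1: m_dot * g0 = 344.9 * 9.81 = 3383.47
Step 2: Isp = 791276 / 3383.47 = 233.9 s

233.9


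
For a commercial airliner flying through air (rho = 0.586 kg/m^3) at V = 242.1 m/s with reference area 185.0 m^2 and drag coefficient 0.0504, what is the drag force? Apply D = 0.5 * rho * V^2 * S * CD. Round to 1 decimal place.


Step 1: Dynamic pressure q = 0.5 * 0.586 * 242.1^2 = 17173.4361 Pa
Step 2: Drag D = q * S * CD = 17173.4361 * 185.0 * 0.0504
Step 3: D = 160125.1 N

160125.1


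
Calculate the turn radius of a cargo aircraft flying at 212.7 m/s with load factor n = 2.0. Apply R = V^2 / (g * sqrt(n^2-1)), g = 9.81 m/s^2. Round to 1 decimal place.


Step 1: V^2 = 212.7^2 = 45241.29
Step 2: n^2 - 1 = 2.0^2 - 1 = 3.0
Step 3: sqrt(3.0) = 1.732051
Step 4: R = 45241.29 / (9.81 * 1.732051) = 2662.6 m

2662.6


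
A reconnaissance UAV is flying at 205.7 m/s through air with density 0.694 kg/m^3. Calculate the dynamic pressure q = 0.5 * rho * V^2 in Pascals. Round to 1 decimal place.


Step 1: V^2 = 205.7^2 = 42312.49
Step 2: q = 0.5 * 0.694 * 42312.49
Step 3: q = 14682.4 Pa

14682.4


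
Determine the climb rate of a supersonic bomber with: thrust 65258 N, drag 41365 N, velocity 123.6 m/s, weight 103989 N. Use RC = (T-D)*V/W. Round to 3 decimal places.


Step 1: Excess thrust = T - D = 65258 - 41365 = 23893 N
Step 2: Excess power = 23893 * 123.6 = 2953174.8 W
Step 3: RC = 2953174.8 / 103989 = 28.399 m/s

28.399


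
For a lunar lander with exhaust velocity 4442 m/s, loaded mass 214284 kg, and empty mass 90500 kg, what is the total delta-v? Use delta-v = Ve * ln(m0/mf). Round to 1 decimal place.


Step 1: Mass ratio m0/mf = 214284 / 90500 = 2.367779
Step 2: ln(2.367779) = 0.861952
Step 3: delta-v = 4442 * 0.861952 = 3828.8 m/s

3828.8


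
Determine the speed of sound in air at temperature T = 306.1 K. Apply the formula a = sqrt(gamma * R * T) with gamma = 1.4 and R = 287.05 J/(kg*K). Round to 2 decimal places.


Step 1: gamma * R * T = 1.4 * 287.05 * 306.1 = 123012.407
Step 2: a = sqrt(123012.407) = 350.73 m/s

350.73


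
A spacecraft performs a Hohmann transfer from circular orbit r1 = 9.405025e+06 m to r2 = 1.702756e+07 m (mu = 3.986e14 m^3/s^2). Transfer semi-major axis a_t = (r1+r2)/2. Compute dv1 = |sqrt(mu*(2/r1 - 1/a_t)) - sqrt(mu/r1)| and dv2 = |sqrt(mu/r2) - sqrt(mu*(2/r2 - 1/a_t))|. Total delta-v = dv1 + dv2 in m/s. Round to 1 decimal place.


Step 1: Transfer semi-major axis a_t = (9.405025e+06 + 1.702756e+07) / 2 = 1.321629e+07 m
Step 2: v1 (circular at r1) = sqrt(mu/r1) = 6510.12 m/s
Step 3: v_t1 = sqrt(mu*(2/r1 - 1/a_t)) = 7389.42 m/s
Step 4: dv1 = |7389.42 - 6510.12| = 879.3 m/s
Step 5: v2 (circular at r2) = 4838.3 m/s, v_t2 = 4081.48 m/s
Step 6: dv2 = |4838.3 - 4081.48| = 756.82 m/s
Step 7: Total delta-v = 879.3 + 756.82 = 1636.1 m/s

1636.1


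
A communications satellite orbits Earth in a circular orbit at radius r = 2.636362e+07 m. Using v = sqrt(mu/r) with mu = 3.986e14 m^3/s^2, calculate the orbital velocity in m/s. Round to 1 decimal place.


Step 1: mu / r = 3.986e14 / 2.636362e+07 = 15119319.7292
Step 2: v = sqrt(15119319.7292) = 3888.4 m/s

3888.4


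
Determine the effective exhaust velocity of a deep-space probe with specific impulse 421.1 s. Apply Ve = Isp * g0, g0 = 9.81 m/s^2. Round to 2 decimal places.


Step 1: Ve = Isp * g0 = 421.1 * 9.81
Step 2: Ve = 4130.99 m/s

4130.99


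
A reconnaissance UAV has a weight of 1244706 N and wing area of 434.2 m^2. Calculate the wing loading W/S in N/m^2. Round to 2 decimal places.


Step 1: Wing loading = W / S = 1244706 / 434.2
Step 2: Wing loading = 2866.67 N/m^2

2866.67


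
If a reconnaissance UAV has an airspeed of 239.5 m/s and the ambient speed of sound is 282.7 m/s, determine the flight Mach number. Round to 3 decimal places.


Step 1: M = V / a = 239.5 / 282.7
Step 2: M = 0.847

0.847


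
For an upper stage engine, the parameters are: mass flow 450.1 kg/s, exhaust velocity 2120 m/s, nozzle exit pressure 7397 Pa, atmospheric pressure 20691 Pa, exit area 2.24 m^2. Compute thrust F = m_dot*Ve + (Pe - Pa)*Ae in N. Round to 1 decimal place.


Step 1: Momentum thrust = m_dot * Ve = 450.1 * 2120 = 954212.0 N
Step 2: Pressure thrust = (Pe - Pa) * Ae = (7397 - 20691) * 2.24 = -29778.56 N
Step 3: Total thrust F = 954212.0 + -29778.56 = 924433.4 N

924433.4


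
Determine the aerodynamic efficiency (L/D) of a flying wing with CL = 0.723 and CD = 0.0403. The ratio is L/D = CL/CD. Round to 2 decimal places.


Step 1: L/D = CL / CD = 0.723 / 0.0403
Step 2: L/D = 17.94

17.94


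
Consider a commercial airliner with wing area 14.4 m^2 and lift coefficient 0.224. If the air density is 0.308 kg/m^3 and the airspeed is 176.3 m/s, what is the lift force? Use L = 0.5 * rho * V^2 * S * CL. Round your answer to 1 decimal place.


Step 1: Calculate dynamic pressure q = 0.5 * 0.308 * 176.3^2 = 0.5 * 0.308 * 31081.69 = 4786.5803 Pa
Step 2: Multiply by wing area and lift coefficient: L = 4786.5803 * 14.4 * 0.224
Step 3: L = 68926.7557 * 0.224 = 15439.6 N

15439.6


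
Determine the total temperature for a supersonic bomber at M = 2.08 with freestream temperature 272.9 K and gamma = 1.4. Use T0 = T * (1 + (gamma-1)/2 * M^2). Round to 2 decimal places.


Step 1: (gamma-1)/2 = 0.2
Step 2: M^2 = 4.3264
Step 3: 1 + 0.2 * 4.3264 = 1.86528
Step 4: T0 = 272.9 * 1.86528 = 509.03 K

509.03


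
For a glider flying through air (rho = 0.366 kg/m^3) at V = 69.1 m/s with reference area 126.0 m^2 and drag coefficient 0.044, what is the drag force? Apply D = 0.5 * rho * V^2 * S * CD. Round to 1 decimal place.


Step 1: Dynamic pressure q = 0.5 * 0.366 * 69.1^2 = 873.7902 Pa
Step 2: Drag D = q * S * CD = 873.7902 * 126.0 * 0.044
Step 3: D = 4844.3 N

4844.3


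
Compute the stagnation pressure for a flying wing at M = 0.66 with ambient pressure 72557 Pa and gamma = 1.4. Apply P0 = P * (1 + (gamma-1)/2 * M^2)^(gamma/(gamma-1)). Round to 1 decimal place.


Step 1: (gamma-1)/2 * M^2 = 0.2 * 0.4356 = 0.08712
Step 2: 1 + 0.08712 = 1.08712
Step 3: Exponent gamma/(gamma-1) = 3.5
Step 4: P0 = 72557 * 1.08712^3.5 = 97196.5 Pa

97196.5


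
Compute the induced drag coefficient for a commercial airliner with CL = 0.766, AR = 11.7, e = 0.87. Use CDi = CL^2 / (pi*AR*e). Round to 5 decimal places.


Step 1: CL^2 = 0.766^2 = 0.586756
Step 2: pi * AR * e = 3.14159 * 11.7 * 0.87 = 31.978272
Step 3: CDi = 0.586756 / 31.978272 = 0.01835

0.01835


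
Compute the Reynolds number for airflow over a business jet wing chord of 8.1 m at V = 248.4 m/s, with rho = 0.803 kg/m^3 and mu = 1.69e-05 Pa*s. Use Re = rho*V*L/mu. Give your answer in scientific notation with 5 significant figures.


Step 1: Numerator = rho * V * L = 0.803 * 248.4 * 8.1 = 1615.66812
Step 2: Re = 1615.66812 / 1.69e-05
Step 3: Re = 9.5602e+07

9.5602e+07


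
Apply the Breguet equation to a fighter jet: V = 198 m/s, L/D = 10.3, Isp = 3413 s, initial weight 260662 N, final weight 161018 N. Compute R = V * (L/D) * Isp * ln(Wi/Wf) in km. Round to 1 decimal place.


Step 1: Coefficient = V * (L/D) * Isp = 198 * 10.3 * 3413 = 6960472.2 m
Step 2: Wi/Wf = 260662 / 161018 = 1.618838
Step 3: ln(1.618838) = 0.481708
Step 4: R = 6960472.2 * 0.481708 = 3352917.8 m = 3352.9 km

3352.9


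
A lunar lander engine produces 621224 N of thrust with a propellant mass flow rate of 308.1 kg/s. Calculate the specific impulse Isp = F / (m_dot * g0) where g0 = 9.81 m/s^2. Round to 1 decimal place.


Step 1: m_dot * g0 = 308.1 * 9.81 = 3022.46
Step 2: Isp = 621224 / 3022.46 = 205.5 s

205.5


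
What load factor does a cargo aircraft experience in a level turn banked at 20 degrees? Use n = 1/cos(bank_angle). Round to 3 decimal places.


Step 1: Convert 20 degrees to radians = 0.349066
Step 2: cos(20 deg) = 0.939693
Step 3: n = 1 / 0.939693 = 1.064

1.064


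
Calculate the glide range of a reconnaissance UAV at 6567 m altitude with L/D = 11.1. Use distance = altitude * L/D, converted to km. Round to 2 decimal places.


Step 1: Glide distance = altitude * L/D = 6567 * 11.1 = 72893.7 m
Step 2: Convert to km: 72893.7 / 1000 = 72.89 km

72.89


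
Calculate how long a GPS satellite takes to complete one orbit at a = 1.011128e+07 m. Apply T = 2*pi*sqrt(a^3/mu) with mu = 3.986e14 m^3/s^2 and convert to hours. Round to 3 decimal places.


Step 1: a^3 / mu = 1.033757e+21 / 3.986e14 = 2.593469e+06
Step 2: sqrt(2.593469e+06) = 1610.4252 s
Step 3: T = 2*pi * 1610.4252 = 10118.6 s
Step 4: T in hours = 10118.6 / 3600 = 2.811 hours

2.811


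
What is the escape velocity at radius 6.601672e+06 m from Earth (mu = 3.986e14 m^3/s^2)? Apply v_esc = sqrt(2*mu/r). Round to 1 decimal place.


Step 1: 2*mu/r = 2 * 3.986e14 / 6.601672e+06 = 120757286.9419
Step 2: v_esc = sqrt(120757286.9419) = 10989.0 m/s

10989.0


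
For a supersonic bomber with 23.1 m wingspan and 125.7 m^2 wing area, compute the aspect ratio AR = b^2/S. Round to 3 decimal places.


Step 1: b^2 = 23.1^2 = 533.61
Step 2: AR = 533.61 / 125.7 = 4.245

4.245


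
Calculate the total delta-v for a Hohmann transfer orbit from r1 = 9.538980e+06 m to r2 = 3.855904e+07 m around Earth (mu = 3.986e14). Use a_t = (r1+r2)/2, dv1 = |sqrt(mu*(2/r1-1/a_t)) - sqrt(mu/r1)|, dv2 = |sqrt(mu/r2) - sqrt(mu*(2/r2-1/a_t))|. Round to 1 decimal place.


Step 1: Transfer semi-major axis a_t = (9.538980e+06 + 3.855904e+07) / 2 = 2.404901e+07 m
Step 2: v1 (circular at r1) = sqrt(mu/r1) = 6464.24 m/s
Step 3: v_t1 = sqrt(mu*(2/r1 - 1/a_t)) = 8185.25 m/s
Step 4: dv1 = |8185.25 - 6464.24| = 1721.01 m/s
Step 5: v2 (circular at r2) = 3215.18 m/s, v_t2 = 2024.92 m/s
Step 6: dv2 = |3215.18 - 2024.92| = 1190.26 m/s
Step 7: Total delta-v = 1721.01 + 1190.26 = 2911.3 m/s

2911.3


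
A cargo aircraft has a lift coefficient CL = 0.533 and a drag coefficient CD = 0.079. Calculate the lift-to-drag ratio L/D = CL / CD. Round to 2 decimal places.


Step 1: L/D = CL / CD = 0.533 / 0.079
Step 2: L/D = 6.75

6.75


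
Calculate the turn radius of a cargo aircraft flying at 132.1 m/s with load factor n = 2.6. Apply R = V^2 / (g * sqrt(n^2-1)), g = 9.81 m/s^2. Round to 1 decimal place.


Step 1: V^2 = 132.1^2 = 17450.41
Step 2: n^2 - 1 = 2.6^2 - 1 = 5.76
Step 3: sqrt(5.76) = 2.4
Step 4: R = 17450.41 / (9.81 * 2.4) = 741.2 m

741.2


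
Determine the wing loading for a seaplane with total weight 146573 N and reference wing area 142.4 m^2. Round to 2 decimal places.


Step 1: Wing loading = W / S = 146573 / 142.4
Step 2: Wing loading = 1029.30 N/m^2

1029.30


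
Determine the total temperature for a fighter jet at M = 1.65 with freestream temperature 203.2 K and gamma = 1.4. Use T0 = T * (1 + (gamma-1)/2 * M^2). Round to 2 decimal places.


Step 1: (gamma-1)/2 = 0.2
Step 2: M^2 = 2.7225
Step 3: 1 + 0.2 * 2.7225 = 1.5445
Step 4: T0 = 203.2 * 1.5445 = 313.84 K

313.84


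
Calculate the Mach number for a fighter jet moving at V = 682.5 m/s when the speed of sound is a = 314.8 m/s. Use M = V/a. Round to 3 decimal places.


Step 1: M = V / a = 682.5 / 314.8
Step 2: M = 2.168

2.168


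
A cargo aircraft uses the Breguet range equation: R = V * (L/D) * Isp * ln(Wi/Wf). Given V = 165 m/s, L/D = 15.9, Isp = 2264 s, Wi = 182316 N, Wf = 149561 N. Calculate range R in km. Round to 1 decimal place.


Step 1: Coefficient = V * (L/D) * Isp = 165 * 15.9 * 2264 = 5939604.0 m
Step 2: Wi/Wf = 182316 / 149561 = 1.219008
Step 3: ln(1.219008) = 0.198037
Step 4: R = 5939604.0 * 0.198037 = 1176262.0 m = 1176.3 km

1176.3


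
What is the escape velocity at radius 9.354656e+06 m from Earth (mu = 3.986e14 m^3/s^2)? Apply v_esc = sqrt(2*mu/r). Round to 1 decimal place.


Step 1: 2*mu/r = 2 * 3.986e14 / 9.354656e+06 = 85219595.4613
Step 2: v_esc = sqrt(85219595.4613) = 9231.4 m/s

9231.4


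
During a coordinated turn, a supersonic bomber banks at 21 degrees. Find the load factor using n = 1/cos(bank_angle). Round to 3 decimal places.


Step 1: Convert 21 degrees to radians = 0.366519
Step 2: cos(21 deg) = 0.93358
Step 3: n = 1 / 0.93358 = 1.071

1.071


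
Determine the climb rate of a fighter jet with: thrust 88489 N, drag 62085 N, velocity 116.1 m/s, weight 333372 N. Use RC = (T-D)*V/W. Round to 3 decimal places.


Step 1: Excess thrust = T - D = 88489 - 62085 = 26404 N
Step 2: Excess power = 26404 * 116.1 = 3065504.4 W
Step 3: RC = 3065504.4 / 333372 = 9.195 m/s

9.195
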